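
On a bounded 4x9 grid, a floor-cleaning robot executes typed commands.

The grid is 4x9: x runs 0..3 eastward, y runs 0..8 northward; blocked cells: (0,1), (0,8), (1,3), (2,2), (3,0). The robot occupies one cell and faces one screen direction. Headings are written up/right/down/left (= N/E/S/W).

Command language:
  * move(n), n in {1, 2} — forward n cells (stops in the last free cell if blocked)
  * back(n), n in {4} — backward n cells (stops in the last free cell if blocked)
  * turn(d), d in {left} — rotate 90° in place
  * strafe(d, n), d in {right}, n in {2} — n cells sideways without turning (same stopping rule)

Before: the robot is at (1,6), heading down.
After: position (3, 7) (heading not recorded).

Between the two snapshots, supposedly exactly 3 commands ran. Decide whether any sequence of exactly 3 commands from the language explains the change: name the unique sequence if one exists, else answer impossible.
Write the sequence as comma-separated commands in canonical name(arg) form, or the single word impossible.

impossible

every 3-command combo misses the target.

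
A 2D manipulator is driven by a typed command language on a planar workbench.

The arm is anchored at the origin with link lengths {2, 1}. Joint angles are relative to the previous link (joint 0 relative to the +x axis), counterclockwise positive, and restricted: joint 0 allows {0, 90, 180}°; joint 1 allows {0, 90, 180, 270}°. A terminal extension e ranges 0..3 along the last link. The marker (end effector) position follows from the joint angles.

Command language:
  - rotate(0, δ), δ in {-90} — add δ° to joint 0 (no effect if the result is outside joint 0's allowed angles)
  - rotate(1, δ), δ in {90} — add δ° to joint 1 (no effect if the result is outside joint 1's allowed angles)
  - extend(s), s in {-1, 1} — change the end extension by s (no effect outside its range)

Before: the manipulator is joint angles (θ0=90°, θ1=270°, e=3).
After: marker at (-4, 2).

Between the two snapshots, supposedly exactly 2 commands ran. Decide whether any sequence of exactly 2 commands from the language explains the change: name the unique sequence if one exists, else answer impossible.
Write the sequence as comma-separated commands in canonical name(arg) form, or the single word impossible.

begin: joint angles (θ0=90°, θ1=270°, e=3)
step 1 (rotate(1, 90)): joint angles (θ0=90°, θ1=0°, e=3)
step 2 (rotate(1, 90)): joint angles (θ0=90°, θ1=90°, e=3)
uniquely the one of 16 2-step routes that fits.

rotate(1, 90), rotate(1, 90)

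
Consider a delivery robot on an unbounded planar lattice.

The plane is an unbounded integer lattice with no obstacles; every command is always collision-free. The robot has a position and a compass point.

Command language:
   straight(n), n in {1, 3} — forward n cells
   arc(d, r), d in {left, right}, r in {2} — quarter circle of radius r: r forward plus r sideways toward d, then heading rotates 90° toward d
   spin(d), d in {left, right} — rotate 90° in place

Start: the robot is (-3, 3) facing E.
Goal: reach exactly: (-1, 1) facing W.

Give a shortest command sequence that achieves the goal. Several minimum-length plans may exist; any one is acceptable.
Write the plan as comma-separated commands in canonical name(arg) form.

arc(right, 2), spin(right)

begin: (-3, 3) facing E
1. arc(right, 2) → (-1, 1) facing S
2. spin(right) → (-1, 1) facing W
shorter routes all fall short; 2 is best.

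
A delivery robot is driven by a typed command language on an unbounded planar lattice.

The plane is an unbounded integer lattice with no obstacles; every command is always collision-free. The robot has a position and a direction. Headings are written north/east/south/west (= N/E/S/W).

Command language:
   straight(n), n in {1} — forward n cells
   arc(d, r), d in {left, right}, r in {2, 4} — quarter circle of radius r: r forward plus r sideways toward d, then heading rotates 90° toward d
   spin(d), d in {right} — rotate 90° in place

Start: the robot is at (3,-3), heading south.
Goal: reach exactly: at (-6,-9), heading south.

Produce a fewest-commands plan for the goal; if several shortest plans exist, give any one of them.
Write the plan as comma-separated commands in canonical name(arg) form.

arc(right, 4), straight(1), straight(1), straight(1), arc(left, 2)

start: at (3,-3), heading south
1. arc(right, 4) → at (-1,-7), heading west
2. straight(1) → at (-2,-7), heading west
3. straight(1) → at (-3,-7), heading west
4. straight(1) → at (-4,-7), heading west
5. arc(left, 2) → at (-6,-9), heading south
no 4-step plan works, so 5 is optimal.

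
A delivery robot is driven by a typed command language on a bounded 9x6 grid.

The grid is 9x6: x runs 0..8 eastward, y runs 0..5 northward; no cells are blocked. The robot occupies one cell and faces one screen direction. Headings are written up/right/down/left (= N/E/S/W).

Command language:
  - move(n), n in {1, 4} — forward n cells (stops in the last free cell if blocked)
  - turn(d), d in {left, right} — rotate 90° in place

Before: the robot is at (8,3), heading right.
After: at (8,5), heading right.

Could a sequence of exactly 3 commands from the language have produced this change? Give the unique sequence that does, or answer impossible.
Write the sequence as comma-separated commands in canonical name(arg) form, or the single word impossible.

turn(left), move(4), turn(right)

key: move(4) runs into the grid edge before its full distance
initial: at (8,3), heading right
step 1 (turn(left)): at (8,3), heading up
step 2 (move(4)): at (8,5), heading up
step 3 (turn(right)): at (8,5), heading right
no rival 3-sequence matches.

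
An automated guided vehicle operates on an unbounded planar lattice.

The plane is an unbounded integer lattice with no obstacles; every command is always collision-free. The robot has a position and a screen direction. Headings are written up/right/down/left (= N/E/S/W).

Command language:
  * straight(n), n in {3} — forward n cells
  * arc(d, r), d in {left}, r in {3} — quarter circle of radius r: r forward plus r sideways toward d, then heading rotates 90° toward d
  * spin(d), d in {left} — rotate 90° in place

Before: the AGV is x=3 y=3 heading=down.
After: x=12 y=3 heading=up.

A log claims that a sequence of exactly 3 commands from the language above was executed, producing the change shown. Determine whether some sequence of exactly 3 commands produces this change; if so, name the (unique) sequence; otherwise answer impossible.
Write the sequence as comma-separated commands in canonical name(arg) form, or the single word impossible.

key: cell and facing (now N) both changed — the 3 commands mix motion and turning
t0: x=3 y=3 heading=down
[1] after arc(left, 3): x=6 y=0 heading=right
[2] after straight(3): x=9 y=0 heading=right
[3] after arc(left, 3): x=12 y=3 heading=up
no rival 3-sequence matches.

arc(left, 3), straight(3), arc(left, 3)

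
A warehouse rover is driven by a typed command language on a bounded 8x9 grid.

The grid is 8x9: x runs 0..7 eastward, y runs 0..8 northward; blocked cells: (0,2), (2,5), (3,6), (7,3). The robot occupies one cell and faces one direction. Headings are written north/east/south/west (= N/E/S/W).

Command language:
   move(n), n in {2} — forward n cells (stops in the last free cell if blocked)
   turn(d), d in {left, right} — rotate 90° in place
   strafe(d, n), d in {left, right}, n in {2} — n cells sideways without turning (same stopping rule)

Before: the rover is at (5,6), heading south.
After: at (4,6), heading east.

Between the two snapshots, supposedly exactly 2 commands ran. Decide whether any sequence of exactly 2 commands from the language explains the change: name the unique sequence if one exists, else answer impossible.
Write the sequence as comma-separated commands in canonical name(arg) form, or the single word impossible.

strafe(right, 2), turn(left)

key: strafe(right, 2) is stopped early by the blocked cell at (3,6)
start: at (5,6), heading south
step 1 (strafe(right, 2)): at (4,6), heading south
step 2 (turn(left)): at (4,6), heading east
no other 2-command option fits: unique.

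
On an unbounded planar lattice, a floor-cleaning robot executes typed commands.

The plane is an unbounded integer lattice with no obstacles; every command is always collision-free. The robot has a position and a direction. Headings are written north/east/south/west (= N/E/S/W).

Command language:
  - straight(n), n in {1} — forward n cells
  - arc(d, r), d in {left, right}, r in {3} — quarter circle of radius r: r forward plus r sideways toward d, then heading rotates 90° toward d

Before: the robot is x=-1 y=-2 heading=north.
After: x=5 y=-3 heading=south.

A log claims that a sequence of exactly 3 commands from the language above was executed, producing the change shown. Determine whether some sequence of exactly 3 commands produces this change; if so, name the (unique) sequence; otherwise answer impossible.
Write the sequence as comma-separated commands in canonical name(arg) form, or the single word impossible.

key: order matters: swapping arc(right, 3) and straight(1) lands elsewhere
from: x=-1 y=-2 heading=north
[1] after arc(right, 3): x=2 y=1 heading=east
[2] after arc(right, 3): x=5 y=-2 heading=south
[3] after straight(1): x=5 y=-3 heading=south
no other 3-command option fits: unique.

arc(right, 3), arc(right, 3), straight(1)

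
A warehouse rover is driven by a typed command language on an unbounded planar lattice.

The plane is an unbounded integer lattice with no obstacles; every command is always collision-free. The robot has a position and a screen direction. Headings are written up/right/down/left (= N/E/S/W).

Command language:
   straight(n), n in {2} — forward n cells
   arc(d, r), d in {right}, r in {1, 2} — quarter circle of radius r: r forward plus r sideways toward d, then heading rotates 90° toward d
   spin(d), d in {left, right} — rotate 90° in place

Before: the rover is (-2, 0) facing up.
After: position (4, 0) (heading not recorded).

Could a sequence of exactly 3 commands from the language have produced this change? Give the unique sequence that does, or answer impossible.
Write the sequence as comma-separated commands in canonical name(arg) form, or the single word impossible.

arc(right, 2), straight(2), arc(right, 2)

start: (-2, 0) facing up
step 1 (arc(right, 2)): (0, 2) facing right
step 2 (straight(2)): (2, 2) facing right
step 3 (arc(right, 2)): (4, 0) facing down
no rival 3-sequence matches.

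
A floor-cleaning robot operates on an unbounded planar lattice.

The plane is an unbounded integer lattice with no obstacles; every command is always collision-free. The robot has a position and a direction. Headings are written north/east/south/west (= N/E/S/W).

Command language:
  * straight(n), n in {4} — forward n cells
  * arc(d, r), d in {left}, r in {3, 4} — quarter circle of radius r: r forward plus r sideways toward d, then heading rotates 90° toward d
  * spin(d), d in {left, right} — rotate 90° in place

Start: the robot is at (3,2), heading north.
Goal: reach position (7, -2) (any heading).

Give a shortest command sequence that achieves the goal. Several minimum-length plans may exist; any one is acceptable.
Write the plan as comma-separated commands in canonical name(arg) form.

t0: at (3,2), heading north
1. spin(right) → at (3,2), heading east
2. spin(right) → at (3,2), heading south
3. arc(left, 4) → at (7,-2), heading east
shorter routes all fall short; 3 is best.

spin(right), spin(right), arc(left, 4)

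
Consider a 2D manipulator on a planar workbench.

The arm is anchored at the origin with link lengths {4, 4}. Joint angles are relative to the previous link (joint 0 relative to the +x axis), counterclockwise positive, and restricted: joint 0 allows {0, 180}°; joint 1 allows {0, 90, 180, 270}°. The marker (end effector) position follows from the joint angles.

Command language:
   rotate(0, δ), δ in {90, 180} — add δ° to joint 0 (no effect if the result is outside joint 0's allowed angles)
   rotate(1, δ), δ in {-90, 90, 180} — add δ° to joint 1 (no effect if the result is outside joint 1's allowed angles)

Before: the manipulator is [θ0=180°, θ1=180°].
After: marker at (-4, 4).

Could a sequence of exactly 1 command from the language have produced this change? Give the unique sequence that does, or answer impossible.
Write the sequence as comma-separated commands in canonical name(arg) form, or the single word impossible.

t0: [θ0=180°, θ1=180°]
step 1 (rotate(1, 90)): [θ0=180°, θ1=270°]
all 5 alternatives checked — unique.

rotate(1, 90)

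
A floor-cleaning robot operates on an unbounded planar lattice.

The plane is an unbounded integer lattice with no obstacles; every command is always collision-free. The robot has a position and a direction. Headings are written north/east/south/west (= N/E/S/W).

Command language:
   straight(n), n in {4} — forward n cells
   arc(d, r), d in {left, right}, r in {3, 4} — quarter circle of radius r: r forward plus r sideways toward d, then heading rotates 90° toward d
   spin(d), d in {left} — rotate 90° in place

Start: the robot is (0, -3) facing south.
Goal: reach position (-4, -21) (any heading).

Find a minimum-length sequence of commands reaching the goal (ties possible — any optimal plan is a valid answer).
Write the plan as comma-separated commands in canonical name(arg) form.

straight(4), straight(4), arc(right, 3), arc(left, 4), arc(left, 3)

initial: (0, -3) facing south
[1] after straight(4): (0, -7) facing south
[2] after straight(4): (0, -11) facing south
[3] after arc(right, 3): (-3, -14) facing west
[4] after arc(left, 4): (-7, -18) facing south
[5] after arc(left, 3): (-4, -21) facing east
nothing shorter than 5 reaches the goal.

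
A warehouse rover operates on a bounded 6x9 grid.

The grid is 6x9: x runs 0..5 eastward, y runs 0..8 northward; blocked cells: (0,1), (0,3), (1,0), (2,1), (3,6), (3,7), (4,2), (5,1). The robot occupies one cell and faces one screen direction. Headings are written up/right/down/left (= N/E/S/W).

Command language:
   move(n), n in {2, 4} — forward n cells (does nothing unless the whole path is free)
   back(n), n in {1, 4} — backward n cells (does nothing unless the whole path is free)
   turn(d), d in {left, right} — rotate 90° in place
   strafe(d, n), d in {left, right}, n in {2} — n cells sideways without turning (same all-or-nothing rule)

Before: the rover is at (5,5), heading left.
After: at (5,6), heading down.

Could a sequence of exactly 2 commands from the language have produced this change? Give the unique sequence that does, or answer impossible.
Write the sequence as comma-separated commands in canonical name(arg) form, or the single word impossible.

key: cell and facing (now S) both changed — the 2 commands mix motion and turning
begin: at (5,5), heading left
t=1 turn(left) ⇒ at (5,5), heading down
t=2 back(1) ⇒ at (5,6), heading down
all 64 alternatives checked — unique.

turn(left), back(1)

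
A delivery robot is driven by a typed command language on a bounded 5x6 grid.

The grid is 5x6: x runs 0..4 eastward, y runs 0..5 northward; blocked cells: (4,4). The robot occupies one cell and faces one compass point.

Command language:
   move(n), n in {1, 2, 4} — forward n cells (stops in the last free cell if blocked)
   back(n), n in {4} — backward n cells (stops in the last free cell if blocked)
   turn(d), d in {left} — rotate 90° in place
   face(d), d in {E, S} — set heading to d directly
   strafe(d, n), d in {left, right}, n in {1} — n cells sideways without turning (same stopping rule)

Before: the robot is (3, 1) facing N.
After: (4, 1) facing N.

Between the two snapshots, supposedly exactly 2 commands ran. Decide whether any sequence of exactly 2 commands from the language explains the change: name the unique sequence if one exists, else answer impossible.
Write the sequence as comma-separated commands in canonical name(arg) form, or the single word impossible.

strafe(right, 1), strafe(right, 1)

key: the second strafe(right, 1) runs into the grid edge before its full distance
from: (3, 1) facing N
[1] after strafe(right, 1): (4, 1) facing N
[2] after strafe(right, 1): (4, 1) facing N
all 81 alternatives checked — unique.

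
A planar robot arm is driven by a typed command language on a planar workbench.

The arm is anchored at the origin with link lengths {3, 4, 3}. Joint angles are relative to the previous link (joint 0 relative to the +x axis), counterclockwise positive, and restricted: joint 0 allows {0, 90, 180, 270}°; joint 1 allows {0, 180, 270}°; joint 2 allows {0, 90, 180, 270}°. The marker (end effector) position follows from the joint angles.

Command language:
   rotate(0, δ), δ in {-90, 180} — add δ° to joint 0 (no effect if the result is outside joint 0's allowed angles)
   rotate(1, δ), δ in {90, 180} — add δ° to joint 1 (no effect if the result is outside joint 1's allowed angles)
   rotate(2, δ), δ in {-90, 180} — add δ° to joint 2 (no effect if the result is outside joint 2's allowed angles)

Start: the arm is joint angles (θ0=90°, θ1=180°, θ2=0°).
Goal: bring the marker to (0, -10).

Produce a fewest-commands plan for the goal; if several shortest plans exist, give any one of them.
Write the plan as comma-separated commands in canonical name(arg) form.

begin: joint angles (θ0=90°, θ1=180°, θ2=0°)
t=1 rotate(0, 180) ⇒ joint angles (θ0=270°, θ1=180°, θ2=0°)
t=2 rotate(1, 180) ⇒ joint angles (θ0=270°, θ1=0°, θ2=0°)
shorter routes all fall short; 2 is best.

rotate(0, 180), rotate(1, 180)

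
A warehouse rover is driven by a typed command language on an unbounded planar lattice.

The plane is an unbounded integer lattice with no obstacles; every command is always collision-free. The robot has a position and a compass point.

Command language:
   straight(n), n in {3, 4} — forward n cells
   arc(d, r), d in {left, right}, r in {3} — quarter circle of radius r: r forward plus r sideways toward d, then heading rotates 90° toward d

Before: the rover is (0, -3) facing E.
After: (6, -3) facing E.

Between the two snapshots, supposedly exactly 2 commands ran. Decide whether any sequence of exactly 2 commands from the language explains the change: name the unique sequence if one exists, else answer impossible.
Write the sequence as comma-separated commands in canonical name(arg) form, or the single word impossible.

key: heading stays E — no command in the sequence turns
t0: (0, -3) facing E
[1] after straight(3): (3, -3) facing E
[2] after straight(3): (6, -3) facing E
uniquely the one of 16 2-step routes that fits.

straight(3), straight(3)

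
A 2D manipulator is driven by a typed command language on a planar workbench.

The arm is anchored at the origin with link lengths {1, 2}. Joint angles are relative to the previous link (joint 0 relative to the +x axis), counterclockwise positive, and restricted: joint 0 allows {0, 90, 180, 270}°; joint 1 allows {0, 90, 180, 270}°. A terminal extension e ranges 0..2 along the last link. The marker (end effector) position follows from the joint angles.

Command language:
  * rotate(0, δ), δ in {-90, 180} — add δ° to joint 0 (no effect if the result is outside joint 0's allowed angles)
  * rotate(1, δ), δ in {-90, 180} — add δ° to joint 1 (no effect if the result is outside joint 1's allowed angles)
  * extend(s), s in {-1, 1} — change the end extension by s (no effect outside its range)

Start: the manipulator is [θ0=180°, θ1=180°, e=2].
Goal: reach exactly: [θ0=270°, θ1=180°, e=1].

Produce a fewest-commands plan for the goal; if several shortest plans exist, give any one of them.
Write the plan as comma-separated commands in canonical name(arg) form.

rotate(0, 180), rotate(0, -90), extend(-1)

t0: [θ0=180°, θ1=180°, e=2]
1. rotate(0, 180) → [θ0=0°, θ1=180°, e=2]
2. rotate(0, -90) → [θ0=270°, θ1=180°, e=2]
3. extend(-1) → [θ0=270°, θ1=180°, e=1]
minimal: 3 command(s), checked below 3.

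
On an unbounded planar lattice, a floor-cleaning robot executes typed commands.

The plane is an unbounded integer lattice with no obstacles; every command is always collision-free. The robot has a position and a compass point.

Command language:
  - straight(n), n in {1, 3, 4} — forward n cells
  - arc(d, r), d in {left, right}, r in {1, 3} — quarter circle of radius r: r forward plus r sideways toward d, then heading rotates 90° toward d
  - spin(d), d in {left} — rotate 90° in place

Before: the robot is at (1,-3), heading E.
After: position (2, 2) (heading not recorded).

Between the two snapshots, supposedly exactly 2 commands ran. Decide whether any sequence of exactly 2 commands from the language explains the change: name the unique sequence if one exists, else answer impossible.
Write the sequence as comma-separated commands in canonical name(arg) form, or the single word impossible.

arc(left, 1), straight(4)

key: order matters: swapping arc(left, 1) and straight(4) lands elsewhere
begin: at (1,-3), heading E
step 1 (arc(left, 1)): at (2,-2), heading N
step 2 (straight(4)): at (2,2), heading N
uniquely the one of 64 2-step routes that fits.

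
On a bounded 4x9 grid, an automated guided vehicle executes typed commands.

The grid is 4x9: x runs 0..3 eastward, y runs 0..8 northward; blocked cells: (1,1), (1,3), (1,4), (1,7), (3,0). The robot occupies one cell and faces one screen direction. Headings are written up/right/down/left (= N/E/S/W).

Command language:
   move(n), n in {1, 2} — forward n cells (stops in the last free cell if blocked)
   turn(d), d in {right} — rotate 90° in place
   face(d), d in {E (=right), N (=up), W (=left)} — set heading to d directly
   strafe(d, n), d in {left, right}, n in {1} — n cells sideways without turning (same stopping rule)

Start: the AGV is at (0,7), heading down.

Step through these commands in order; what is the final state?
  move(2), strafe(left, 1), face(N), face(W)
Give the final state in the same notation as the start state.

at (1,5), heading left

initial: at (0,7), heading down
[1] after move(2): at (0,5), heading down
[2] after strafe(left, 1): at (1,5), heading down
[3] after face(N): at (1,5), heading up
[4] after face(W): at (1,5), heading left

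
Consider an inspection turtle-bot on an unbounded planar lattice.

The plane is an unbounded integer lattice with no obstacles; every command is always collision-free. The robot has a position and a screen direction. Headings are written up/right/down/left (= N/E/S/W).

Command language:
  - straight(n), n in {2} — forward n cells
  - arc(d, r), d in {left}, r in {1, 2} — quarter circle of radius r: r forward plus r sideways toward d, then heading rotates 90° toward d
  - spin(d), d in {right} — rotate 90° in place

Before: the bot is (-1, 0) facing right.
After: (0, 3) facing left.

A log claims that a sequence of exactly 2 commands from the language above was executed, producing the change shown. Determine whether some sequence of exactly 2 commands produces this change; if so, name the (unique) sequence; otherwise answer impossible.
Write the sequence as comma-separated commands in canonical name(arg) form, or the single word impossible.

key: position moved to (0,3) AND the heading swung to W — translation plus rotation needed
start: (-1, 0) facing right
[1] after arc(left, 2): (1, 2) facing up
[2] after arc(left, 1): (0, 3) facing left
no rival 2-sequence matches.

arc(left, 2), arc(left, 1)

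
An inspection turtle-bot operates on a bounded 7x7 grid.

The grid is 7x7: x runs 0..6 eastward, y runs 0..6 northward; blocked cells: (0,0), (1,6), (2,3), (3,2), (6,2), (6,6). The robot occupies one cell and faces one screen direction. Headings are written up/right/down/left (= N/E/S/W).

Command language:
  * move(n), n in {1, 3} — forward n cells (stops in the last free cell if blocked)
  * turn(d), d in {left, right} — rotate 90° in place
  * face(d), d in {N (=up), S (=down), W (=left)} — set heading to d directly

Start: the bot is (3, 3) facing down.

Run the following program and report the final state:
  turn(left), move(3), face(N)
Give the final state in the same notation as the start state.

(6, 3) facing up

begin: (3, 3) facing down
step 1 (turn(left)): (3, 3) facing right
step 2 (move(3)): (6, 3) facing right
step 3 (face(N)): (6, 3) facing up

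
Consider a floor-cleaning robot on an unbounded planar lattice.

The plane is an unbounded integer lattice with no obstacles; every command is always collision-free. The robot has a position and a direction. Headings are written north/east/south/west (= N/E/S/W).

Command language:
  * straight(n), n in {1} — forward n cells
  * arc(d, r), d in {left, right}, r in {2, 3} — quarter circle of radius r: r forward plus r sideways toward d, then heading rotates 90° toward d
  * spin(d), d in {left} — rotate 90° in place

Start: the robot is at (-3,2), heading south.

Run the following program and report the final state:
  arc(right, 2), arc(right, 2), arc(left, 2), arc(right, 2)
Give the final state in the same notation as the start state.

at (-11,6), heading north

from: at (-3,2), heading south
step 1 (arc(right, 2)): at (-5,0), heading west
step 2 (arc(right, 2)): at (-7,2), heading north
step 3 (arc(left, 2)): at (-9,4), heading west
step 4 (arc(right, 2)): at (-11,6), heading north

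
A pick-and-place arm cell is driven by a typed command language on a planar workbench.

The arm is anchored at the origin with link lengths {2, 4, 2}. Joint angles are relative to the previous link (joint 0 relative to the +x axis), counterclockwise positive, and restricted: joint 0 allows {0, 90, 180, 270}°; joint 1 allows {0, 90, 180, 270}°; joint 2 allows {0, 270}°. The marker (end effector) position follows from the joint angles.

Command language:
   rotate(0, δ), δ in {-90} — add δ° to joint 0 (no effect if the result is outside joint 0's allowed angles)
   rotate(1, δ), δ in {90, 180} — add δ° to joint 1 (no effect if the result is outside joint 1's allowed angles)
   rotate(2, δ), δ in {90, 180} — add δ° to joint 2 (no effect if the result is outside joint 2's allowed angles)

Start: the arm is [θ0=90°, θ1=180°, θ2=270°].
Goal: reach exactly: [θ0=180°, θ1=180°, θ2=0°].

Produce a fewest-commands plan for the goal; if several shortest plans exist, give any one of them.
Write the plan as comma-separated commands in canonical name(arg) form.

initial: [θ0=90°, θ1=180°, θ2=270°]
t=1 rotate(2, 90) ⇒ [θ0=90°, θ1=180°, θ2=0°]
t=2 rotate(0, -90) ⇒ [θ0=0°, θ1=180°, θ2=0°]
t=3 rotate(0, -90) ⇒ [θ0=270°, θ1=180°, θ2=0°]
t=4 rotate(0, -90) ⇒ [θ0=180°, θ1=180°, θ2=0°]
no 3-step plan works, so 4 is optimal.

rotate(2, 90), rotate(0, -90), rotate(0, -90), rotate(0, -90)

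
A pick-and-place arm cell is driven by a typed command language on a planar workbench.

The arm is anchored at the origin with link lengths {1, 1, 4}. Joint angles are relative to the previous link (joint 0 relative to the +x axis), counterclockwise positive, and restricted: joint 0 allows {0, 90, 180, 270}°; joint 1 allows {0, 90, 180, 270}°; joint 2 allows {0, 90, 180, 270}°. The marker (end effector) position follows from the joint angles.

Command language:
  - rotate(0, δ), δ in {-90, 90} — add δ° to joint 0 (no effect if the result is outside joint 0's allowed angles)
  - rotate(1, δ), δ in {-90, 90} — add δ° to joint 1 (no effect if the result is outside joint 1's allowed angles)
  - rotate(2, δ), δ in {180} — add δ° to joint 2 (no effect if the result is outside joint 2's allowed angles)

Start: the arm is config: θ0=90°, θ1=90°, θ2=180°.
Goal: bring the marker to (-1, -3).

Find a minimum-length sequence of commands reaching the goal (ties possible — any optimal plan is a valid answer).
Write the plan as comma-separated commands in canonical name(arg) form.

rotate(1, -90), rotate(1, -90), rotate(0, 90)

from: config: θ0=90°, θ1=90°, θ2=180°
step 1 (rotate(1, -90)): config: θ0=90°, θ1=0°, θ2=180°
step 2 (rotate(1, -90)): config: θ0=90°, θ1=270°, θ2=180°
step 3 (rotate(0, 90)): config: θ0=180°, θ1=270°, θ2=180°
no 2-step plan works, so 3 is optimal.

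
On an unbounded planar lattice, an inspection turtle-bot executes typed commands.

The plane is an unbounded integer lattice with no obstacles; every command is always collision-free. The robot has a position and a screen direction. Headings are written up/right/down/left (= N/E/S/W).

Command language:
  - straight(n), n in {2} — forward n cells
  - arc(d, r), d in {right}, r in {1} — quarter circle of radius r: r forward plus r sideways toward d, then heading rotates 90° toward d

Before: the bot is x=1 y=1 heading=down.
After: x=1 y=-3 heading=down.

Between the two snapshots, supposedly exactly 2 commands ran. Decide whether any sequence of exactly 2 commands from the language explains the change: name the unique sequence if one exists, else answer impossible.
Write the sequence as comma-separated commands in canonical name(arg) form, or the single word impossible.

straight(2), straight(2)

key: heading stays S — no command in the sequence turns
initial: x=1 y=1 heading=down
step 1 (straight(2)): x=1 y=-1 heading=down
step 2 (straight(2)): x=1 y=-3 heading=down
no other 2-command option fits: unique.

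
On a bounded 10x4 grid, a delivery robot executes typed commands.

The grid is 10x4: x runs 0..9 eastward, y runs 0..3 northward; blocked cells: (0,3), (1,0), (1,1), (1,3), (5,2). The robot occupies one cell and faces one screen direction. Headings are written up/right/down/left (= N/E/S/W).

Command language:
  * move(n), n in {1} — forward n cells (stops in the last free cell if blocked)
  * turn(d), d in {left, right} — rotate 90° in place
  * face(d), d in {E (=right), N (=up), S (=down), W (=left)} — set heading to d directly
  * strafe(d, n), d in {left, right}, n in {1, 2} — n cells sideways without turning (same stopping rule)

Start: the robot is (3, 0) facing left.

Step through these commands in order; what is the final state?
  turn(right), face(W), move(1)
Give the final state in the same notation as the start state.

from: (3, 0) facing left
t=1 turn(right) ⇒ (3, 0) facing up
t=2 face(W) ⇒ (3, 0) facing left
t=3 move(1) ⇒ (2, 0) facing left

(2, 0) facing left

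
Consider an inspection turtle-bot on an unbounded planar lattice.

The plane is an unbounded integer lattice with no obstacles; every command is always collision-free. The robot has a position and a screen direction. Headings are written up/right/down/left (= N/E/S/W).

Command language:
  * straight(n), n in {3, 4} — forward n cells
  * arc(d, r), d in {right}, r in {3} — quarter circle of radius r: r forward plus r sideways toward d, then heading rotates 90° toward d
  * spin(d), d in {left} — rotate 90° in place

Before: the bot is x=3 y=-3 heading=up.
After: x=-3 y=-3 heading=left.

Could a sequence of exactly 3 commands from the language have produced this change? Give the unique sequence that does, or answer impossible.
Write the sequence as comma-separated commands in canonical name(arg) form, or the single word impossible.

spin(left), straight(3), straight(3)

key: cell and facing (now W) both changed — the 3 commands mix motion and turning
t0: x=3 y=-3 heading=up
[1] after spin(left): x=3 y=-3 heading=left
[2] after straight(3): x=0 y=-3 heading=left
[3] after straight(3): x=-3 y=-3 heading=left
no other 3-command option fits: unique.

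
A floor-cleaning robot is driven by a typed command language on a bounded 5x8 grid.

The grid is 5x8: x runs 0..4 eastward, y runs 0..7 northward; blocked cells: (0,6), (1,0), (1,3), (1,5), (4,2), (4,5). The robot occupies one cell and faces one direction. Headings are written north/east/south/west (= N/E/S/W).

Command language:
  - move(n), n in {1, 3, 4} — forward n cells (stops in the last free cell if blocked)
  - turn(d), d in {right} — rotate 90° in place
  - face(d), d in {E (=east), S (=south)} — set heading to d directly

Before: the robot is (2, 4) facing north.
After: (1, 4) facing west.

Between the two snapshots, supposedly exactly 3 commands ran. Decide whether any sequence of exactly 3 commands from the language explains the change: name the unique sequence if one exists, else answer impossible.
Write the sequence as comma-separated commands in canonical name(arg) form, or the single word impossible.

key: position moved to (1,4) AND the heading swung to W — translation plus rotation needed
t0: (2, 4) facing north
t=1 face(S) ⇒ (2, 4) facing south
t=2 turn(right) ⇒ (2, 4) facing west
t=3 move(1) ⇒ (1, 4) facing west
no other 3-command option fits: unique.

face(S), turn(right), move(1)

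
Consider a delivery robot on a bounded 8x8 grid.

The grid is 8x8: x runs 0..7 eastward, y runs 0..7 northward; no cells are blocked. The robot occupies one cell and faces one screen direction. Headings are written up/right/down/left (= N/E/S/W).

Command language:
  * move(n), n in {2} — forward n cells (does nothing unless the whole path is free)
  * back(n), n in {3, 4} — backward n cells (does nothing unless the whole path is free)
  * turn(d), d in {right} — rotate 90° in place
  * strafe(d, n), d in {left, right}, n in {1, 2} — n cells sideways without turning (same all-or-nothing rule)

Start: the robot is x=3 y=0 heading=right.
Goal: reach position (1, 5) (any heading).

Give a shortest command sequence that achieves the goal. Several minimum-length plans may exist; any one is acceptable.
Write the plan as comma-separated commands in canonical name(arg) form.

strafe(left, 2), turn(right), strafe(right, 2), back(3)

t0: x=3 y=0 heading=right
1. strafe(left, 2) → x=3 y=2 heading=right
2. turn(right) → x=3 y=2 heading=down
3. strafe(right, 2) → x=1 y=2 heading=down
4. back(3) → x=1 y=5 heading=down
nothing shorter than 4 reaches the goal.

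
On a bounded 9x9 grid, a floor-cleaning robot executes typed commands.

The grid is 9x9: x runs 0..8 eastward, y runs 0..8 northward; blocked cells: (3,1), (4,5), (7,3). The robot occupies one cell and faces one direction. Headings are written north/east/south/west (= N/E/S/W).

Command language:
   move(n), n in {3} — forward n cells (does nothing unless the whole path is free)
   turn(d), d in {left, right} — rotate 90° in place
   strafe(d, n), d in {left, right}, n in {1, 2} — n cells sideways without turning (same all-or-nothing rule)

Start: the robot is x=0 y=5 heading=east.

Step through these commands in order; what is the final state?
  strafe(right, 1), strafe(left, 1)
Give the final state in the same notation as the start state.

x=0 y=5 heading=east

begin: x=0 y=5 heading=east
[1] after strafe(right, 1): x=0 y=4 heading=east
[2] after strafe(left, 1): x=0 y=5 heading=east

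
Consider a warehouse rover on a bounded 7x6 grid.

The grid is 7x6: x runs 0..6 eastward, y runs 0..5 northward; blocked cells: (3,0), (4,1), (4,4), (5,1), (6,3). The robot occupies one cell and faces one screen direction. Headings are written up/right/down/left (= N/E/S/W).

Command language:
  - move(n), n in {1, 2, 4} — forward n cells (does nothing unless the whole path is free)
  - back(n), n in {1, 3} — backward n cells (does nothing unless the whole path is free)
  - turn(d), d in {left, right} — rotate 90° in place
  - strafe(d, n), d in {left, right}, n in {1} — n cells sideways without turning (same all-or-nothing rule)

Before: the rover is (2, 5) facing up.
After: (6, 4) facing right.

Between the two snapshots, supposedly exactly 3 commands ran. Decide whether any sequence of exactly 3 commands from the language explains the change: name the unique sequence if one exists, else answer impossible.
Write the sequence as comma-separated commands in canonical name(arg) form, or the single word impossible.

turn(right), move(4), strafe(right, 1)

key: order matters: swapping turn(right) and strafe(right, 1) lands elsewhere
t0: (2, 5) facing up
t=1 turn(right) ⇒ (2, 5) facing right
t=2 move(4) ⇒ (6, 5) facing right
t=3 strafe(right, 1) ⇒ (6, 4) facing right
all 729 alternatives checked — unique.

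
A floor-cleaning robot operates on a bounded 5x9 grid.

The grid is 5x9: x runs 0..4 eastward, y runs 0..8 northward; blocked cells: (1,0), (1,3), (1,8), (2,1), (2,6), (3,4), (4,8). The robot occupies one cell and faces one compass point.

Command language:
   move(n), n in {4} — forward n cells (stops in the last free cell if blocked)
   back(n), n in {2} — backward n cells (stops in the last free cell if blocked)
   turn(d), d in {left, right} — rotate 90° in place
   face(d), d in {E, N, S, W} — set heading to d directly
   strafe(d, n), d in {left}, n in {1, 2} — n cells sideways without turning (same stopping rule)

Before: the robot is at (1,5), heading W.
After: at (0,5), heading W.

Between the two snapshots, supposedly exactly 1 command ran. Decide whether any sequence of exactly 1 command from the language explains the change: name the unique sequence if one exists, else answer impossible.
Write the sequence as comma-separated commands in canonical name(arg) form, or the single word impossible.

key: move(4) runs into the grid edge before its full distance
from: at (1,5), heading W
[1] after move(4): at (0,5), heading W
no other 1-command option fits: unique.

move(4)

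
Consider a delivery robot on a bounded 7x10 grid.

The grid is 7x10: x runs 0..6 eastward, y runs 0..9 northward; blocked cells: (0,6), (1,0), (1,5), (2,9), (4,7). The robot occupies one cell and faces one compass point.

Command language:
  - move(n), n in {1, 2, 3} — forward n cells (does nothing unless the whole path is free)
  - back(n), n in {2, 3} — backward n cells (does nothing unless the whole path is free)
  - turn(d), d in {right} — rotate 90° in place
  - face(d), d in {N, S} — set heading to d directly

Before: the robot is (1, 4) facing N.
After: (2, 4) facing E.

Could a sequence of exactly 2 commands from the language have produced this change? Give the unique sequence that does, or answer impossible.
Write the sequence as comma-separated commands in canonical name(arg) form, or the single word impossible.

key: running move(1) before turn(right) would end elsewhere — order is forced
begin: (1, 4) facing N
t=1 turn(right) ⇒ (1, 4) facing E
t=2 move(1) ⇒ (2, 4) facing E
uniquely the one of 64 2-step routes that fits.

turn(right), move(1)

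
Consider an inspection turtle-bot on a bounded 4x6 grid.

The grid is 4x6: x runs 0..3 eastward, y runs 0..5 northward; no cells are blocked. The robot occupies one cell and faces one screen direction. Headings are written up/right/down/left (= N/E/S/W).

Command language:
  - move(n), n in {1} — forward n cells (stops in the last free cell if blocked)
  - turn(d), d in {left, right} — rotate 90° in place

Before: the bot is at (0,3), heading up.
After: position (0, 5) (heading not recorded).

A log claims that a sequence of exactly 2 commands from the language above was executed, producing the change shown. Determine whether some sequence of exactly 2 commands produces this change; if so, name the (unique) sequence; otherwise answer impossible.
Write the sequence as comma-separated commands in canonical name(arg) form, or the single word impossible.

move(1), move(1)

from: at (0,3), heading up
[1] after move(1): at (0,4), heading up
[2] after move(1): at (0,5), heading up
no rival 2-sequence matches.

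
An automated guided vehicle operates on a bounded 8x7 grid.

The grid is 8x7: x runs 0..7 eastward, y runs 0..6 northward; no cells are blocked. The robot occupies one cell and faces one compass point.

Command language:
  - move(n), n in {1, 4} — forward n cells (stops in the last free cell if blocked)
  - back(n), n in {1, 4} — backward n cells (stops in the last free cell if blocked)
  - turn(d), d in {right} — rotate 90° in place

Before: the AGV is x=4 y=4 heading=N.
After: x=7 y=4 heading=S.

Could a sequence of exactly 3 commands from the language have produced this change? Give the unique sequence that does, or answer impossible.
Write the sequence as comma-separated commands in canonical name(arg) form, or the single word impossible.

turn(right), move(4), turn(right)

key: move(4) runs into the grid edge before its full distance
from: x=4 y=4 heading=N
[1] after turn(right): x=4 y=4 heading=E
[2] after move(4): x=7 y=4 heading=E
[3] after turn(right): x=7 y=4 heading=S
all 125 alternatives checked — unique.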